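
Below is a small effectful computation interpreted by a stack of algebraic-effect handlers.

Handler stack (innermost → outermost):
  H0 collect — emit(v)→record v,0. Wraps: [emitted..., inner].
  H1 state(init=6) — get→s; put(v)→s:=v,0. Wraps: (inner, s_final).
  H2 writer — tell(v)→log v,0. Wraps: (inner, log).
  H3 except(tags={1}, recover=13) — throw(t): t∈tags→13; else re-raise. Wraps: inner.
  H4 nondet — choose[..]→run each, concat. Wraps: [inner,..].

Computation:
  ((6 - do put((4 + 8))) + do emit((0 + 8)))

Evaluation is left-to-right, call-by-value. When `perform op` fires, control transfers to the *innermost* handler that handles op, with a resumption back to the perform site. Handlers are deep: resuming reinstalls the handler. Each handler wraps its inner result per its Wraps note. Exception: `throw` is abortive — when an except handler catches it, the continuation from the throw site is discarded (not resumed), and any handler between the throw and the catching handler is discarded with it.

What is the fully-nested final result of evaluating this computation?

Working:
put(12) @ H1 ⇒ s:=12
emit(8) @ H0 ⇒ out+=8
H0 returns [8, 6]
H1 returns ([8, 6], 12)
H2 returns (([8, 6], 12), ())
H3 returns (([8, 6], 12), ())
H4 returns [(([8, 6], 12), ())]
= [(([8, 6], 12), ())]

Answer: [(([8, 6], 12), ())]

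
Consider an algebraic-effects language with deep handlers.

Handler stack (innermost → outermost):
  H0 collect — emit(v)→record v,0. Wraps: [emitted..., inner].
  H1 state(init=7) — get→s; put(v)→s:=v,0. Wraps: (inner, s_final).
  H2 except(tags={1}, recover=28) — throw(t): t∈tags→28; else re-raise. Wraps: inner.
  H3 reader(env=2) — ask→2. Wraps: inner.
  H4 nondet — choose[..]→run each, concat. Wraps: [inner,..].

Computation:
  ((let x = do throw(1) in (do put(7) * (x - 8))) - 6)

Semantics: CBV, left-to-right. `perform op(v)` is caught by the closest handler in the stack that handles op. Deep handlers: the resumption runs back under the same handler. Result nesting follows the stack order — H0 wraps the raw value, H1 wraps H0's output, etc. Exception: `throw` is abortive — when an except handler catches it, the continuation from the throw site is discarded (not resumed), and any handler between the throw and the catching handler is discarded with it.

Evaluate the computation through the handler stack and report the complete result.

Answer: [28]

Working:
throw(1) @ H2 caught ⇒ 28
H3 returns 28
H4 returns [28]
= [28]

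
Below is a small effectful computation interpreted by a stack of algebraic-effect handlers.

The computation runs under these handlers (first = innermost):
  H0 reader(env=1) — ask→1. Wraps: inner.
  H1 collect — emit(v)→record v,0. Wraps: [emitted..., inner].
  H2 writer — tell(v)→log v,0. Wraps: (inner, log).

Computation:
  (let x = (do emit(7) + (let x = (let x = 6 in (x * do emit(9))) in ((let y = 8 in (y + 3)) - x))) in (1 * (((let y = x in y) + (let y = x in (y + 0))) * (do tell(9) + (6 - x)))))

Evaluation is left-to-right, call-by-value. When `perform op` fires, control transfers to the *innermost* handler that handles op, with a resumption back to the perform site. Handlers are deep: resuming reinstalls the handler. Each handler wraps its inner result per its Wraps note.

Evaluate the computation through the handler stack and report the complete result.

Answer: ([7, 9, -110], (9))

Step-by-step:
emit(7) @ H1 ⇒ out+=7
emit(9) @ H1 ⇒ out+=9
tell(9) @ H2 ⇒ log+=9
H0 returns -110
H1 returns [7, 9, -110]
H2 returns ([7, 9, -110], (9))
= ([7, 9, -110], (9))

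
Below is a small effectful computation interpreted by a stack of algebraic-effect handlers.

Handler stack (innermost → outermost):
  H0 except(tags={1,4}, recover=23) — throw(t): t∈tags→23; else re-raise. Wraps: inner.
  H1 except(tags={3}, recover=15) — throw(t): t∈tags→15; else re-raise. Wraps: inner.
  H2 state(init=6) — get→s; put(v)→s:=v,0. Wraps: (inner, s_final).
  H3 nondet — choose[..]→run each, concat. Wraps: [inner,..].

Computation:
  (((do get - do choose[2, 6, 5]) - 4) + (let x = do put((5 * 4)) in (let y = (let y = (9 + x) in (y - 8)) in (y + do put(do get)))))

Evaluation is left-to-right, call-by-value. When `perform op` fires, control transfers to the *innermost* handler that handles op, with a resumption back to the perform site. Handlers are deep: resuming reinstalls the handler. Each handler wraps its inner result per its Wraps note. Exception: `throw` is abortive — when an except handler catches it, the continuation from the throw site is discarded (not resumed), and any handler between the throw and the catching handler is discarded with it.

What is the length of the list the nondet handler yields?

Working:
get @ H2 ⇒ 6
choose[2, 6, 5] @ H3
  branch[0] choose=2:
    put(20) @ H2 ⇒ s:=20
    get @ H2 ⇒ 20
    put(20) @ H2 ⇒ s:=20
    H0 returns 1
    H1 returns 1
    H2 returns (1, 20)
    H3 returns [(1, 20)]
  branch[1] choose=6:
    put(20) @ H2 ⇒ s:=20
    get @ H2 ⇒ 20
    put(20) @ H2 ⇒ s:=20
    H0 returns -3
    H1 returns -3
    H2 returns (-3, 20)
    H3 returns [(-3, 20)]
  branch[2] choose=5:
    put(20) @ H2 ⇒ s:=20
    get @ H2 ⇒ 20
    put(20) @ H2 ⇒ s:=20
    H0 returns -2
    H1 returns -2
    H2 returns (-2, 20)
    H3 returns [(-2, 20)]
= [(1, 20), (-3, 20), (-2, 20)]

Answer: 3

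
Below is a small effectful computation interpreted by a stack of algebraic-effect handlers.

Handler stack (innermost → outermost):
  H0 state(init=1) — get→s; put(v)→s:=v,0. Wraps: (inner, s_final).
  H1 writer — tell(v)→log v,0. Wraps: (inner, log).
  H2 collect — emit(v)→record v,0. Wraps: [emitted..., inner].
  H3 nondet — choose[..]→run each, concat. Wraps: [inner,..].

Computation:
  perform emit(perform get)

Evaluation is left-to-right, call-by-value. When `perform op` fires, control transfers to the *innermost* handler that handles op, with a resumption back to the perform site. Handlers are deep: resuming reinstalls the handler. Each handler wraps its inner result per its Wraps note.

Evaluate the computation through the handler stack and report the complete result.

Step-by-step:
get @ H0 ⇒ 1
emit(1) @ H2 ⇒ out+=1
H0 returns (0, 1)
H1 returns ((0, 1), ())
H2 returns [1, ((0, 1), ())]
H3 returns [[1, ((0, 1), ())]]
= [[1, ((0, 1), ())]]

Answer: [[1, ((0, 1), ())]]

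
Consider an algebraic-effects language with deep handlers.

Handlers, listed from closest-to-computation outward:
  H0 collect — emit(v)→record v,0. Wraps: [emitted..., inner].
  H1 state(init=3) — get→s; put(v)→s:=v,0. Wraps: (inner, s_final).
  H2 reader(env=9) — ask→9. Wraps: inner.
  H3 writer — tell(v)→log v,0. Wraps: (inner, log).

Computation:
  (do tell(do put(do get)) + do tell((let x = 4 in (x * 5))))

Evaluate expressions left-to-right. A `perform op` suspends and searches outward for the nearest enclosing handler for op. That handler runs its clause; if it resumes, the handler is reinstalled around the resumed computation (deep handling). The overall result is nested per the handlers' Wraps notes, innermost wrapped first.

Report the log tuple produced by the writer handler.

Answer: (0, 20)

Evaluation trace:
get @ H1 ⇒ 3
put(3) @ H1 ⇒ s:=3
tell(0) @ H3 ⇒ log+=0
tell(20) @ H3 ⇒ log+=20
H0 returns [0]
H1 returns ([0], 3)
H2 returns ([0], 3)
H3 returns (([0], 3), (0, 20))
= (([0], 3), (0, 20))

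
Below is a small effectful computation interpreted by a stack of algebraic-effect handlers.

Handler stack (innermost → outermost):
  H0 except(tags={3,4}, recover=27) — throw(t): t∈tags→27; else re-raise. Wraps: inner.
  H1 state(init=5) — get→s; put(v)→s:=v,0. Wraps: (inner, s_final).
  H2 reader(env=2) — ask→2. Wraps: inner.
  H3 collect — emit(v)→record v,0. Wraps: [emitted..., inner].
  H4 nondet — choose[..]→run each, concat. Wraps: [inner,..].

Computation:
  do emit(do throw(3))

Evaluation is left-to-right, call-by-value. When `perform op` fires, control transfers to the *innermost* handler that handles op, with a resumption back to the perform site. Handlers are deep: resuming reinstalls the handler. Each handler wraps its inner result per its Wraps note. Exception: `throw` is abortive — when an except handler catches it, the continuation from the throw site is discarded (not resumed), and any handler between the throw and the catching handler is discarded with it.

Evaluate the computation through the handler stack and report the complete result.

Answer: [[(27, 5)]]

Working:
throw(3) @ H0 caught ⇒ 27
H1 returns (27, 5)
H2 returns (27, 5)
H3 returns [(27, 5)]
H4 returns [[(27, 5)]]
= [[(27, 5)]]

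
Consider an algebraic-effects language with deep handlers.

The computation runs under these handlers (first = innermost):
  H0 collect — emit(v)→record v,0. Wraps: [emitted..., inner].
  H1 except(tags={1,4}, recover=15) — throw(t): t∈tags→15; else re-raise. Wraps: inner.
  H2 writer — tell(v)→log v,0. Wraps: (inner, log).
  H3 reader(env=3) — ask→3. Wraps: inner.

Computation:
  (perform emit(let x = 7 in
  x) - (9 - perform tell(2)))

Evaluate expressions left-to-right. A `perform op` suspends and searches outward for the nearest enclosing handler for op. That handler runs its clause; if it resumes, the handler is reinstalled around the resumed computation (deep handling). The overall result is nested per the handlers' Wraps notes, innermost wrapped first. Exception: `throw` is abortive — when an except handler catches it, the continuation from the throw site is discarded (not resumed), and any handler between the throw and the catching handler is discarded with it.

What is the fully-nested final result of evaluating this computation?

Answer: ([7, -9], (2))

Step-by-step:
emit(7) @ H0 ⇒ out+=7
tell(2) @ H2 ⇒ log+=2
H0 returns [7, -9]
H1 returns [7, -9]
H2 returns ([7, -9], (2))
H3 returns ([7, -9], (2))
= ([7, -9], (2))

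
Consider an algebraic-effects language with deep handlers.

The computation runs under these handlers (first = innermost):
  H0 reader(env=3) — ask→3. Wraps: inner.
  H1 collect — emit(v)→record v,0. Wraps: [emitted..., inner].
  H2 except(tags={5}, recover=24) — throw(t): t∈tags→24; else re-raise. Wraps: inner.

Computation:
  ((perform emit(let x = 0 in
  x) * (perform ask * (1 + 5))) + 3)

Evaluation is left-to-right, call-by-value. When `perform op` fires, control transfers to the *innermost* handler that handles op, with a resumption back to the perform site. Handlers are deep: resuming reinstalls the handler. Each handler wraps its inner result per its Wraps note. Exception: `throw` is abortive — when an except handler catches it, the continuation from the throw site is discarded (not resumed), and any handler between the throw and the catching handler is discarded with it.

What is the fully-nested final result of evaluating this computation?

Working:
emit(0) @ H1 ⇒ out+=0
ask @ H0 ⇒ 3
H0 returns 3
H1 returns [0, 3]
H2 returns [0, 3]
= [0, 3]

Answer: [0, 3]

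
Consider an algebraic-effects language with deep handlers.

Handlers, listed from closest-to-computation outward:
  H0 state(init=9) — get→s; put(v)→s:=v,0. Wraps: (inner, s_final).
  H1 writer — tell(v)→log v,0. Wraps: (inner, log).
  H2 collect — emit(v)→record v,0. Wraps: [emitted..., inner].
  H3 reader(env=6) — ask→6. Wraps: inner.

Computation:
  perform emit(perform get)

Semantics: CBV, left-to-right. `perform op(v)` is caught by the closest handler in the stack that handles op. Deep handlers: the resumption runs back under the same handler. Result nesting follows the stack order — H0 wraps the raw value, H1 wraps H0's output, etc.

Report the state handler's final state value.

Step-by-step:
get @ H0 ⇒ 9
emit(9) @ H2 ⇒ out+=9
H0 returns (0, 9)
H1 returns ((0, 9), ())
H2 returns [9, ((0, 9), ())]
H3 returns [9, ((0, 9), ())]
= [9, ((0, 9), ())]

Answer: 9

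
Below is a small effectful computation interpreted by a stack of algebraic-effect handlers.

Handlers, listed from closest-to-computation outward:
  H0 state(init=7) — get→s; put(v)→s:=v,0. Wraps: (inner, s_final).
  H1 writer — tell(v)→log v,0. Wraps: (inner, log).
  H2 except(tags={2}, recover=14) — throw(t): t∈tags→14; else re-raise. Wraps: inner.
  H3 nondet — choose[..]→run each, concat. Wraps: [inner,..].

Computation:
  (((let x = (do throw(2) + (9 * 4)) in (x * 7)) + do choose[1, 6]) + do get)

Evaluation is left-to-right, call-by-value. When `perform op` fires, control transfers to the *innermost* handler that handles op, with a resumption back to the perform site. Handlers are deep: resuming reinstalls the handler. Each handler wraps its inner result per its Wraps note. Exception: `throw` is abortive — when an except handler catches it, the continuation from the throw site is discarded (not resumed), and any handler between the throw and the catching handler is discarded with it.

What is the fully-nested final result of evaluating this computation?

Answer: [14]

Evaluation trace:
throw(2) @ H2 caught ⇒ 14
H3 returns [14]
= [14]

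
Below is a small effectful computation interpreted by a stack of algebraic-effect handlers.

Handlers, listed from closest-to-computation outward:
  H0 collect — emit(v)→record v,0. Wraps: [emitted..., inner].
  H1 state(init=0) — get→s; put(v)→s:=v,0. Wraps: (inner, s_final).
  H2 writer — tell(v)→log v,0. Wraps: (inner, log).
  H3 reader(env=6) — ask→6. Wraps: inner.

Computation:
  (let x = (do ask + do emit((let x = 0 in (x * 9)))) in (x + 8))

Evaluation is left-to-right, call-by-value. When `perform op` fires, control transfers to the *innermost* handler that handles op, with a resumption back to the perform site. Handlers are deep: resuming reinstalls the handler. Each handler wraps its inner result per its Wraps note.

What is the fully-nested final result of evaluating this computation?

Answer: (([0, 14], 0), ())

Step-by-step:
ask @ H3 ⇒ 6
emit(0) @ H0 ⇒ out+=0
H0 returns [0, 14]
H1 returns ([0, 14], 0)
H2 returns (([0, 14], 0), ())
H3 returns (([0, 14], 0), ())
= (([0, 14], 0), ())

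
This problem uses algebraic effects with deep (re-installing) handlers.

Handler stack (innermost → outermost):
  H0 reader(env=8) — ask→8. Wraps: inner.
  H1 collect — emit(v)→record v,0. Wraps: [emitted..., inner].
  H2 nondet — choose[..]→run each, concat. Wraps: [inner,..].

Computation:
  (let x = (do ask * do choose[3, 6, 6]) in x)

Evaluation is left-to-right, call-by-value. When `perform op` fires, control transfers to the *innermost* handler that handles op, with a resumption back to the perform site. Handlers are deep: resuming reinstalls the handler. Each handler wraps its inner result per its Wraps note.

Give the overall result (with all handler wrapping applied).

Answer: [[24], [48], [48]]

Evaluation trace:
ask @ H0 ⇒ 8
choose[3, 6, 6] @ H2
  branch[0] choose=3:
    H0 returns 24
    H1 returns [24]
    H2 returns [[24]]
  branch[1] choose=6:
    H0 returns 48
    H1 returns [48]
    H2 returns [[48]]
  branch[2] choose=6:
    H0 returns 48
    H1 returns [48]
    H2 returns [[48]]
= [[24], [48], [48]]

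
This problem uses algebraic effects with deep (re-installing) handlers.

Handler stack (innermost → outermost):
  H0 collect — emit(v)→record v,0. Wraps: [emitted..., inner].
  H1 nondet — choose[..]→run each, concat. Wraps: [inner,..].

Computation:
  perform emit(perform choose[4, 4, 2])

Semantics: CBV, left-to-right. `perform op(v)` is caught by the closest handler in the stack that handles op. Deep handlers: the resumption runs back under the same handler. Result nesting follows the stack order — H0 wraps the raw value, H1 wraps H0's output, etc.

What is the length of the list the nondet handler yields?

Working:
choose[4, 4, 2] @ H1
  branch[0] choose=4:
    emit(4) @ H0 ⇒ out+=4
    H0 returns [4, 0]
    H1 returns [[4, 0]]
  branch[1] choose=4:
    emit(4) @ H0 ⇒ out+=4
    H0 returns [4, 0]
    H1 returns [[4, 0]]
  branch[2] choose=2:
    emit(2) @ H0 ⇒ out+=2
    H0 returns [2, 0]
    H1 returns [[2, 0]]
= [[4, 0], [4, 0], [2, 0]]

Answer: 3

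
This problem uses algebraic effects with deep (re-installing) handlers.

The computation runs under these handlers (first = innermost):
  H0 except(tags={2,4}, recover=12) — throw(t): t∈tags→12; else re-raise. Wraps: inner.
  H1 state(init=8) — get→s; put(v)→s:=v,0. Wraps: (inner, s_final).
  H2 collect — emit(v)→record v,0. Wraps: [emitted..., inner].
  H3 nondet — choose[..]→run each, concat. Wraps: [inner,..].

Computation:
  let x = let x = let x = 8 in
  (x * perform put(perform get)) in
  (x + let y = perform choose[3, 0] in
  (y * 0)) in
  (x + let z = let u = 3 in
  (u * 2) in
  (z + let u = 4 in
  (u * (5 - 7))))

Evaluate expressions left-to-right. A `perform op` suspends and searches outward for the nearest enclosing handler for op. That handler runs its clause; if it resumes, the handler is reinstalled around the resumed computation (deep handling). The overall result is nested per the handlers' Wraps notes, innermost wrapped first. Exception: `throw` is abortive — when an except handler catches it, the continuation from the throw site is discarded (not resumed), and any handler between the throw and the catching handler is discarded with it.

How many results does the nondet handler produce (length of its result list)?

Step-by-step:
get @ H1 ⇒ 8
put(8) @ H1 ⇒ s:=8
choose[3, 0] @ H3
  branch[0] choose=3:
    H0 returns -2
    H1 returns (-2, 8)
    H2 returns [(-2, 8)]
    H3 returns [[(-2, 8)]]
  branch[1] choose=0:
    H0 returns -2
    H1 returns (-2, 8)
    H2 returns [(-2, 8)]
    H3 returns [[(-2, 8)]]
= [[(-2, 8)], [(-2, 8)]]

Answer: 2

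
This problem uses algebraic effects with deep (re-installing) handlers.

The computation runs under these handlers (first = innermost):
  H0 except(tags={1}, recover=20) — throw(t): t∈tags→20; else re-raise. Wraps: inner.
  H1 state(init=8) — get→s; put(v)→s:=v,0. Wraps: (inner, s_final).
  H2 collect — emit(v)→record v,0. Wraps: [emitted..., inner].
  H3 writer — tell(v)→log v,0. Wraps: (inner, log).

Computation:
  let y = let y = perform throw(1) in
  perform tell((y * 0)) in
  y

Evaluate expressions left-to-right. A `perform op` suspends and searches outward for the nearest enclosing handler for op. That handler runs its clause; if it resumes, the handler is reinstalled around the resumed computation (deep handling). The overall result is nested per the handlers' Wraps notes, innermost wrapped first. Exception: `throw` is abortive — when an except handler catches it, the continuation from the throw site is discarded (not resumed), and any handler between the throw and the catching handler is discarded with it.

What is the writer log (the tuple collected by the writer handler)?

Answer: ()

Step-by-step:
throw(1) @ H0 caught ⇒ 20
H1 returns (20, 8)
H2 returns [(20, 8)]
H3 returns ([(20, 8)], ())
= ([(20, 8)], ())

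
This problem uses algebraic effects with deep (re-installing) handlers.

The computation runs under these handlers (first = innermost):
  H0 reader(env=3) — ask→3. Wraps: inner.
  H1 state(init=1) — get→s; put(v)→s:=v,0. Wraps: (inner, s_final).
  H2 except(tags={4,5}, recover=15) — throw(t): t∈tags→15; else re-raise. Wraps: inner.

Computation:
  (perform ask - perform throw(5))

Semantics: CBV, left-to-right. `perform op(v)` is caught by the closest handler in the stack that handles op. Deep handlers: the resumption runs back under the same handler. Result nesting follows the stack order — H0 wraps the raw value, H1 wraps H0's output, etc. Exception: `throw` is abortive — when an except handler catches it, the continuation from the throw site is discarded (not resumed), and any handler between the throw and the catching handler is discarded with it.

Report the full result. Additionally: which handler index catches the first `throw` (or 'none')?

Answer: 15 ; first throw caught by: H2

Step-by-step:
ask @ H0 ⇒ 3
throw(5) @ H2 caught ⇒ 15
= 15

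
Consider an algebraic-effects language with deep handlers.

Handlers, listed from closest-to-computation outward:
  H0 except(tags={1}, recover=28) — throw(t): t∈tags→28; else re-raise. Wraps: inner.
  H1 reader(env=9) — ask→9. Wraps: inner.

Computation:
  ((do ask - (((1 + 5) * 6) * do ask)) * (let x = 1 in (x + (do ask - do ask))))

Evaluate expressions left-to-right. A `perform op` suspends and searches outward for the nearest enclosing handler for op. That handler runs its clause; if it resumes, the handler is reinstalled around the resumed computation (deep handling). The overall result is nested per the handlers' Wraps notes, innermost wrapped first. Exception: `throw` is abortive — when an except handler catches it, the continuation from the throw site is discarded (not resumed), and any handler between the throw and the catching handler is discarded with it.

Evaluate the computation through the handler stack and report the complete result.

Working:
ask @ H1 ⇒ 9
ask @ H1 ⇒ 9
ask @ H1 ⇒ 9
ask @ H1 ⇒ 9
H0 returns -315
H1 returns -315
= -315

Answer: -315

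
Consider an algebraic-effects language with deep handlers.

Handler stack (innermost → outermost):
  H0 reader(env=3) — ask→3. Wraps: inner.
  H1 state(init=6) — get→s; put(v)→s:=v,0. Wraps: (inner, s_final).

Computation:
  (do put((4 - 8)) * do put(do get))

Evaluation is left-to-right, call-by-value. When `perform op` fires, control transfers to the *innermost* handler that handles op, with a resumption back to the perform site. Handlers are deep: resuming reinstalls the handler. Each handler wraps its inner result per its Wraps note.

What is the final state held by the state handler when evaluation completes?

Step-by-step:
put(-4) @ H1 ⇒ s:=-4
get @ H1 ⇒ -4
put(-4) @ H1 ⇒ s:=-4
H0 returns 0
H1 returns (0, -4)
= (0, -4)

Answer: -4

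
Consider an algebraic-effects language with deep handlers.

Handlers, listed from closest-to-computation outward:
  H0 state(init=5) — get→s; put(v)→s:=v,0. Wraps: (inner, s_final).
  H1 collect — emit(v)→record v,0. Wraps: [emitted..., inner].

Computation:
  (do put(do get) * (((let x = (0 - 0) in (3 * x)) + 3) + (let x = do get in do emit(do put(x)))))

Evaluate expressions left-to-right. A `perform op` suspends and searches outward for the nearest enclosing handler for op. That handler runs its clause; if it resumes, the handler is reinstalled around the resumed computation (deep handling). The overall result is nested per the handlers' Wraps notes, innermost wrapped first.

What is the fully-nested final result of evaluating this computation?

Working:
get @ H0 ⇒ 5
put(5) @ H0 ⇒ s:=5
get @ H0 ⇒ 5
put(5) @ H0 ⇒ s:=5
emit(0) @ H1 ⇒ out+=0
H0 returns (0, 5)
H1 returns [0, (0, 5)]
= [0, (0, 5)]

Answer: [0, (0, 5)]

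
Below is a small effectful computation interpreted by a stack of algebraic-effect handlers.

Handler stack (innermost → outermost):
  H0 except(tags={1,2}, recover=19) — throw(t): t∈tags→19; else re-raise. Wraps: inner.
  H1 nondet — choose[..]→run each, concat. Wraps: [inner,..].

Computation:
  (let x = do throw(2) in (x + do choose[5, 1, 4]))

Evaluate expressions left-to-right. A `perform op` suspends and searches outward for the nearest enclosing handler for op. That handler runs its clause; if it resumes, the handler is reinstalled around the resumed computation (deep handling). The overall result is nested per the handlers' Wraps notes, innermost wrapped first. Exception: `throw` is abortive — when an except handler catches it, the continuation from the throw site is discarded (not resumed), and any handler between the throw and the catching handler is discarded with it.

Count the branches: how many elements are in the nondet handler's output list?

Step-by-step:
throw(2) @ H0 caught ⇒ 19
H1 returns [19]
= [19]

Answer: 1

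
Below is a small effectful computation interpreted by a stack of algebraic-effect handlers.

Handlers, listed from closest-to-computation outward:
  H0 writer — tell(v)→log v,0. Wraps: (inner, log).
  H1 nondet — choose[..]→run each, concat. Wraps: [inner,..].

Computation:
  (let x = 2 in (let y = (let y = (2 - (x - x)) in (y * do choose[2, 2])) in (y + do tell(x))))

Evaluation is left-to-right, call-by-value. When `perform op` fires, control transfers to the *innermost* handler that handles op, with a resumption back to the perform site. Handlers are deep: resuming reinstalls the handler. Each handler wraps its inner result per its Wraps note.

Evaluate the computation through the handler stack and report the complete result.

Evaluation trace:
choose[2, 2] @ H1
  branch[0] choose=2:
    tell(2) @ H0 ⇒ log+=2
    H0 returns (4, (2))
    H1 returns [(4, (2))]
  branch[1] choose=2:
    tell(2) @ H0 ⇒ log+=2
    H0 returns (4, (2))
    H1 returns [(4, (2))]
= [(4, (2)), (4, (2))]

Answer: [(4, (2)), (4, (2))]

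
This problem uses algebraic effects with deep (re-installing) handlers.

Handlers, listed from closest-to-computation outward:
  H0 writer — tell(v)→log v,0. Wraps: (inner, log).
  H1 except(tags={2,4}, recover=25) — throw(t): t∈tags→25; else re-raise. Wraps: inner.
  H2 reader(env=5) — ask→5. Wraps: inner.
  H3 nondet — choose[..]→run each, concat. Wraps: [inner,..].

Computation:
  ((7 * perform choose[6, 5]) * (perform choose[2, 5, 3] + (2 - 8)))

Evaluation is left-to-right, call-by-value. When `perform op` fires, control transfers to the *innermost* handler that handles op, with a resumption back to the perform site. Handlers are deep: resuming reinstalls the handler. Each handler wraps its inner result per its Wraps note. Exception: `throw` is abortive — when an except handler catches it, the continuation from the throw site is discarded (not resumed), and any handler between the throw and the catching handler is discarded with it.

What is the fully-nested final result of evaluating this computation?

Answer: [(-168, ()), (-42, ()), (-126, ()), (-140, ()), (-35, ()), (-105, ())]

Evaluation trace:
choose[6, 5] @ H3
  branch[0] choose=6:
    choose[2, 5, 3] @ H3
      branch[0] choose=2:
        H0 returns (-168, ())
        H1 returns (-168, ())
        H2 returns (-168, ())
        H3 returns [(-168, ())]
      branch[1] choose=5:
        H0 returns (-42, ())
        H1 returns (-42, ())
        H2 returns (-42, ())
        H3 returns [(-42, ())]
      branch[2] choose=3:
        H0 returns (-126, ())
        H1 returns (-126, ())
        H2 returns (-126, ())
        H3 returns [(-126, ())]
  branch[1] choose=5:
    choose[2, 5, 3] @ H3
      branch[0] choose=2:
        H0 returns (-140, ())
        H1 returns (-140, ())
        H2 returns (-140, ())
        H3 returns [(-140, ())]
      branch[1] choose=5:
        H0 returns (-35, ())
        H1 returns (-35, ())
        H2 returns (-35, ())
        H3 returns [(-35, ())]
      branch[2] choose=3:
        H0 returns (-105, ())
        H1 returns (-105, ())
        H2 returns (-105, ())
        H3 returns [(-105, ())]
= [(-168, ()), (-42, ()), (-126, ()), (-140, ()), (-35, ()), (-105, ())]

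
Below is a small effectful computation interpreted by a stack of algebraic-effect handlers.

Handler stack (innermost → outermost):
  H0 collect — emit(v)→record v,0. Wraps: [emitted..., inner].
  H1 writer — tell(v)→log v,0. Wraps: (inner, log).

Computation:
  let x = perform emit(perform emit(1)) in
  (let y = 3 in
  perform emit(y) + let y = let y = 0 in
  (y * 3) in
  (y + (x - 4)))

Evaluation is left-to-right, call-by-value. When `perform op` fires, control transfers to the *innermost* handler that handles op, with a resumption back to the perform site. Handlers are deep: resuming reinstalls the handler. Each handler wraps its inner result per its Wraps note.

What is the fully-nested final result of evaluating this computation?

Answer: ([1, 0, 3, -4], ())

Step-by-step:
emit(1) @ H0 ⇒ out+=1
emit(0) @ H0 ⇒ out+=0
emit(3) @ H0 ⇒ out+=3
H0 returns [1, 0, 3, -4]
H1 returns ([1, 0, 3, -4], ())
= ([1, 0, 3, -4], ())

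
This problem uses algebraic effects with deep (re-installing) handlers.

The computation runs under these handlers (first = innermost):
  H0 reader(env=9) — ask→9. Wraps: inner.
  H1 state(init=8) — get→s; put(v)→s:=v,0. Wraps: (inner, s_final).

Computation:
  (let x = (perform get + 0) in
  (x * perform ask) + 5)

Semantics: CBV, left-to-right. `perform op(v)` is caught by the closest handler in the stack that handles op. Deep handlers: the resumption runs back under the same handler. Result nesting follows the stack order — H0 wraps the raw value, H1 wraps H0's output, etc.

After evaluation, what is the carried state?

Answer: 8

Step-by-step:
get @ H1 ⇒ 8
ask @ H0 ⇒ 9
H0 returns 77
H1 returns (77, 8)
= (77, 8)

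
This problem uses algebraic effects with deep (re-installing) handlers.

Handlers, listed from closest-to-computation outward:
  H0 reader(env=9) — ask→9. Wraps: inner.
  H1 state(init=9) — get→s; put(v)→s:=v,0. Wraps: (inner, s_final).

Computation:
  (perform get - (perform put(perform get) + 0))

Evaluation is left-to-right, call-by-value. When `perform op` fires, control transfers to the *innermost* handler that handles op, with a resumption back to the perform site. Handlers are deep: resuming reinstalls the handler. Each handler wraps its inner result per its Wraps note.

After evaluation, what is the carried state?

Answer: 9

Working:
get @ H1 ⇒ 9
get @ H1 ⇒ 9
put(9) @ H1 ⇒ s:=9
H0 returns 9
H1 returns (9, 9)
= (9, 9)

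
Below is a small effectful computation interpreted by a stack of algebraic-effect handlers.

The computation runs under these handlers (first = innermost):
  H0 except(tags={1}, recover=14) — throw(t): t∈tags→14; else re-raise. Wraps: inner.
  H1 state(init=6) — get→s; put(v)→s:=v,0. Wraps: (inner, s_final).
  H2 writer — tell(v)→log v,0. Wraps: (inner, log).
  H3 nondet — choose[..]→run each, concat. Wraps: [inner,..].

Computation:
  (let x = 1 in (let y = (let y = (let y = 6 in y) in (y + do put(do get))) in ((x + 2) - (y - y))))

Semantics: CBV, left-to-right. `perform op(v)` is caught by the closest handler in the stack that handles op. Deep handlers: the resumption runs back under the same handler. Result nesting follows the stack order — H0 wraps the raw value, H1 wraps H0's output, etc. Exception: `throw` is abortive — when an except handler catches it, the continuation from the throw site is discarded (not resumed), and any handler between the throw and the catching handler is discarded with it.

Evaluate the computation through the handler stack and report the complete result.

Answer: [((3, 6), ())]

Step-by-step:
get @ H1 ⇒ 6
put(6) @ H1 ⇒ s:=6
H0 returns 3
H1 returns (3, 6)
H2 returns ((3, 6), ())
H3 returns [((3, 6), ())]
= [((3, 6), ())]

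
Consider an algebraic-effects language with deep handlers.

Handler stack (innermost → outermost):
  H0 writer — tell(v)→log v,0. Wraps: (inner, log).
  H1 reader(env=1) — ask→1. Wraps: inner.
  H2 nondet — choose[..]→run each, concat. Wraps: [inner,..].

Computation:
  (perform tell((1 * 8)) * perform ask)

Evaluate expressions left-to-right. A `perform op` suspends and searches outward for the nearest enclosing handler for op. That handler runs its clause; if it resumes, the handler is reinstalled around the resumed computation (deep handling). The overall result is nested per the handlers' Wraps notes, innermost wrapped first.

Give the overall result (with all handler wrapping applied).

Working:
tell(8) @ H0 ⇒ log+=8
ask @ H1 ⇒ 1
H0 returns (0, (8))
H1 returns (0, (8))
H2 returns [(0, (8))]
= [(0, (8))]

Answer: [(0, (8))]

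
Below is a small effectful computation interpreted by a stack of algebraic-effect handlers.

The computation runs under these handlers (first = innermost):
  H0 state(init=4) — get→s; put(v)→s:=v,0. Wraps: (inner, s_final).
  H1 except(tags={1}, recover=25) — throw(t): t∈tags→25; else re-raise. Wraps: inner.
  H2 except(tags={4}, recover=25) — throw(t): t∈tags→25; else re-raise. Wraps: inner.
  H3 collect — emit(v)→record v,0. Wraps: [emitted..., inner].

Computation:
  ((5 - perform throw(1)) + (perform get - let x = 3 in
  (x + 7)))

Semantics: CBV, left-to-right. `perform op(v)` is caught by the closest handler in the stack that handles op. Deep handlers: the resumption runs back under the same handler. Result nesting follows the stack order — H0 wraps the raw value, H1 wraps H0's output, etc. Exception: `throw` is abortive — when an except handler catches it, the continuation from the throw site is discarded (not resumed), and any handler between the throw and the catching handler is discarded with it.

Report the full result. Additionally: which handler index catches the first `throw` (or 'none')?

Answer: [25] ; first throw caught by: H1

Working:
throw(1) @ H1 caught ⇒ 25
H2 returns 25
H3 returns [25]
= [25]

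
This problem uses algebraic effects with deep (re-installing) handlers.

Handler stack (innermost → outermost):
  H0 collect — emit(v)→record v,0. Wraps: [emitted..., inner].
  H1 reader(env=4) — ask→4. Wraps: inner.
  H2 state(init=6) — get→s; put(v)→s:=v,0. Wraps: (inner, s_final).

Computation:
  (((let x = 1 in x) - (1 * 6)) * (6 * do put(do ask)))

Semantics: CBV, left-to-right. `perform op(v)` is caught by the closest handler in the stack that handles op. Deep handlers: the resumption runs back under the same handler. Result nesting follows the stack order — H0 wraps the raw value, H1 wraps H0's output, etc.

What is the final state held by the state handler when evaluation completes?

Answer: 4

Step-by-step:
ask @ H1 ⇒ 4
put(4) @ H2 ⇒ s:=4
H0 returns [0]
H1 returns [0]
H2 returns ([0], 4)
= ([0], 4)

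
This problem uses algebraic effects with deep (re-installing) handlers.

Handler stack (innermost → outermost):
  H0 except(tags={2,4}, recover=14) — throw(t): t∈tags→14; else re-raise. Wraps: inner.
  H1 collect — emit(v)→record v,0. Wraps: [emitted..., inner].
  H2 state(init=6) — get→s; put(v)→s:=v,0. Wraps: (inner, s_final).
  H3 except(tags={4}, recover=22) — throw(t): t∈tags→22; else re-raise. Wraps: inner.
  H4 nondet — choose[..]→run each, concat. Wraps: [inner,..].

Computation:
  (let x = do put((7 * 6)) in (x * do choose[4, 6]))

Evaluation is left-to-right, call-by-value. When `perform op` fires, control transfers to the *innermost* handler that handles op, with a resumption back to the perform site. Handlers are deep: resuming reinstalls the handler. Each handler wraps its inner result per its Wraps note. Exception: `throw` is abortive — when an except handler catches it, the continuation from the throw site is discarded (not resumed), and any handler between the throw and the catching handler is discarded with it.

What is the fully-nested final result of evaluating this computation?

Answer: [([0], 42), ([0], 42)]

Evaluation trace:
put(42) @ H2 ⇒ s:=42
choose[4, 6] @ H4
  branch[0] choose=4:
    H0 returns 0
    H1 returns [0]
    H2 returns ([0], 42)
    H3 returns ([0], 42)
    H4 returns [([0], 42)]
  branch[1] choose=6:
    H0 returns 0
    H1 returns [0]
    H2 returns ([0], 42)
    H3 returns ([0], 42)
    H4 returns [([0], 42)]
= [([0], 42), ([0], 42)]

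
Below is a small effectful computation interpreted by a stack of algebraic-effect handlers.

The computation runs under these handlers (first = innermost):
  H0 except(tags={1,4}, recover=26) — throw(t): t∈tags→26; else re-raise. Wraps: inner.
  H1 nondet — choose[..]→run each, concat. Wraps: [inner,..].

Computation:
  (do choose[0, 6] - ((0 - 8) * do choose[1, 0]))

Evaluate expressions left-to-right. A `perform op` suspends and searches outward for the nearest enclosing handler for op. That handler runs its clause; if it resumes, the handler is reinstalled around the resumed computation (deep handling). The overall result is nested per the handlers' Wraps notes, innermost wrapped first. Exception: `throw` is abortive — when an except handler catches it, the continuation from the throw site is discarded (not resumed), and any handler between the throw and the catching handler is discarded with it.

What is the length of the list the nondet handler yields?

Working:
choose[0, 6] @ H1
  branch[0] choose=0:
    choose[1, 0] @ H1
      branch[0] choose=1:
        H0 returns 8
        H1 returns [8]
      branch[1] choose=0:
        H0 returns 0
        H1 returns [0]
  branch[1] choose=6:
    choose[1, 0] @ H1
      branch[0] choose=1:
        H0 returns 14
        H1 returns [14]
      branch[1] choose=0:
        H0 returns 6
        H1 returns [6]
= [8, 0, 14, 6]

Answer: 4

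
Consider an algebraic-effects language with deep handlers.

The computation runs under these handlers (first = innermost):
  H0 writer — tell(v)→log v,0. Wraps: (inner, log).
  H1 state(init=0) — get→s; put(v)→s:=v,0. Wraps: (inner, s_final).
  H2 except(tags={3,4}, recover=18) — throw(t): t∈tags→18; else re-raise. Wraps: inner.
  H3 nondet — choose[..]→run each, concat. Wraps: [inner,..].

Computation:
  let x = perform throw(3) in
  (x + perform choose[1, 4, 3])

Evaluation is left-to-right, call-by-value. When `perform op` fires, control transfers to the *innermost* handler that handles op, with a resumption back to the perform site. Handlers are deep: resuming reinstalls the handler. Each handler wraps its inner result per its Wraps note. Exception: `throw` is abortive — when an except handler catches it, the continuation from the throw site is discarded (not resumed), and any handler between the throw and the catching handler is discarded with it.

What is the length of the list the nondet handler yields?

Step-by-step:
throw(3) @ H2 caught ⇒ 18
H3 returns [18]
= [18]

Answer: 1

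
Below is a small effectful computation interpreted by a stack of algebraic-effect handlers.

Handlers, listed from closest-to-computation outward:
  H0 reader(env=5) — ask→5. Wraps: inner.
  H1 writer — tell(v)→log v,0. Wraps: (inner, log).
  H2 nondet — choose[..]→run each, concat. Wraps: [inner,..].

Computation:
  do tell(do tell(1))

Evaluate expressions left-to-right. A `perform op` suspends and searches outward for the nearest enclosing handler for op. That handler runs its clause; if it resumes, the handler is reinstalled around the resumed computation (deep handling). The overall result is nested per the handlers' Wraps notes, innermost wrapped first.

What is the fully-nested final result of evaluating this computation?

Evaluation trace:
tell(1) @ H1 ⇒ log+=1
tell(0) @ H1 ⇒ log+=0
H0 returns 0
H1 returns (0, (1, 0))
H2 returns [(0, (1, 0))]
= [(0, (1, 0))]

Answer: [(0, (1, 0))]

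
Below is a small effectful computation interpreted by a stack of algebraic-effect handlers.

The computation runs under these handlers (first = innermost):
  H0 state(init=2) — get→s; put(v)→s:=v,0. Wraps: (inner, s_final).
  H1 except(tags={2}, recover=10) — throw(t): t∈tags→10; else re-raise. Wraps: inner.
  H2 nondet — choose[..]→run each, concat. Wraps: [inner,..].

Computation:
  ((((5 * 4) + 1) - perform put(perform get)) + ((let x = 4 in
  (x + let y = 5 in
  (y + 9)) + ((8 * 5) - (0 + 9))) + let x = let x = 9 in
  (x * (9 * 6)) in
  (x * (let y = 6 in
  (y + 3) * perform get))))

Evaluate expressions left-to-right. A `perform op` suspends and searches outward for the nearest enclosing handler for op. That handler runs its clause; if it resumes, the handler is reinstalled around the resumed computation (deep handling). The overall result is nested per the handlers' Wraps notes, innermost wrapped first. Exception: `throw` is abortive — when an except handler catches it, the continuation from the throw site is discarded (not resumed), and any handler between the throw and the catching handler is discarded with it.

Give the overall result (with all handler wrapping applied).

Step-by-step:
get @ H0 ⇒ 2
put(2) @ H0 ⇒ s:=2
get @ H0 ⇒ 2
H0 returns (8818, 2)
H1 returns (8818, 2)
H2 returns [(8818, 2)]
= [(8818, 2)]

Answer: [(8818, 2)]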